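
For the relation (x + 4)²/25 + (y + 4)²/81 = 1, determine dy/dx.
Take d/dx of both sides. Since y is implicitly a function of x, the chain rule attaches a y' = dy/dx factor whenever we differentiate through y.

Set F(x, y) = (left side) − (right side), so the curve is F = 0. Differentiating each term of F:
  d/dx[(x + 4)^2/25] = 2x/25 + 8/25
  d/dx[(y + 4)^2/81] = 2·y'(y + 4)/81
  d/dx[-1] = 0

Collecting, the y'-free part is the partial derivative in x and the y' coefficient is the partial derivative in y:
  ∂F/∂x = 2x/25 + 8/25
  ∂F/∂y = 2y/81 + 8/81

so d/dx[F(x, y(x))] = ∂F/∂x + (∂F/∂y)·y' = 0. Rearranging,
  dy/dx = -(∂F/∂x)/(∂F/∂y) = -(2x/25 + 8/25)/(2y/81 + 8/81)
        = -(2(x + 4)/25)/(2(y + 4)/81) = 81(-x - 4)/(25(y + 4))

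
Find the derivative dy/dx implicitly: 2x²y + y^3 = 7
Differentiate the relation implicitly: treat y = y(x) and apply the chain rule, so every y-derivative picks up a y' = dy/dx factor.

With everything moved to the left-hand side, differentiate term by term:
  d/dx[2x^2y] = 2x^2·y' + 4xy
  d/dx[y^3] = 3y^2·y'
  d/dx[-7] = 0

Separating the contributions that come from x directly and those that come through y:
  without y':      4xy
  multiplying y':  2x^2 + 3y^2

so (4xy) + (2x^2 + 3y^2)·y' = 0, and therefore
  dy/dx = -(4xy)/(2x^2 + 3y^2) = -4xy/(2x^2 + 3y^2)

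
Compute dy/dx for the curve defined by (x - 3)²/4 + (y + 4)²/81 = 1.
Differentiate both sides with respect to x, treating y as y(x). By the chain rule, any term containing y contributes a factor of y' = dy/dx when we differentiate it.

Move every term to one side and write the relation as F(x, y) = 0. Term by term,
  d/dx[(x - 3)^2/4] = x/2 - 3/2
  d/dx[(y + 4)^2/81] = 2·y'(y + 4)/81
  d/dx[-1] = 0

The pieces without y' make up ∂F/∂x and the coefficient of y' is ∂F/∂y:
  ∂F/∂x = x/2 - 3/2,
  ∂F/∂y = 2y/81 + 8/81.

Since d/dx[F] = ∂F/∂x + (∂F/∂y)·y' = 0, solve for y':
  (∂F/∂y)·y' = -∂F/∂x
  dy/dx = -(∂F/∂x)/(∂F/∂y) = -(x/2 - 3/2)/(2y/81 + 8/81)
        = -((x - 3)/2)/(2(y + 4)/81) = 81(3 - x)/(4(y + 4))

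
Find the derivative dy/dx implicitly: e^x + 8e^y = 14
Differentiate both sides with respect to x, treating y as y(x). By the chain rule, any term containing y contributes a factor of y' = dy/dx when we differentiate it.

Move every term to one side and write the relation as F(x, y) = 0. Term by term,
  d/dx[e^(x)] = e^(x)
  d/dx[8e^(y)] = 8·y'·e^(y)
  d/dx[-14] = 0

The pieces without y' make up ∂F/∂x and the coefficient of y' is ∂F/∂y:
  ∂F/∂x = e^(x),
  ∂F/∂y = 8e^(y).

Since d/dx[F] = ∂F/∂x + (∂F/∂y)·y' = 0, solve for y':
  (∂F/∂y)·y' = -∂F/∂x
  dy/dx = -(∂F/∂x)/(∂F/∂y) = -(e^(x))/(8e^(y)) = -e^(x - y)/8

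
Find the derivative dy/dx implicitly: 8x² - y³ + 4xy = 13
Differentiate the relation implicitly: treat y = y(x) and apply the chain rule, so every y-derivative picks up a y' = dy/dx factor.

With everything moved to the left-hand side, differentiate term by term:
  d/dx[8x^2] = 16x
  d/dx[4xy] = 4x·y' + 4y
  d/dx[-y^3] = -3y^2·y'
  d/dx[-13] = 0

Separating the contributions that come from x directly and those that come through y:
  without y':      16x + 4y
  multiplying y':  4x - 3y^2

so (16x + 4y) + (4x - 3y^2)·y' = 0, and therefore
  dy/dx = -(16x + 4y)/(4x - 3y^2) = 4(-4x - y)/(4x - 3y^2)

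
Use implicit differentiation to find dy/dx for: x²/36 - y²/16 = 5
Take d/dx of both sides. Since y is implicitly a function of x, the chain rule attaches a y' = dy/dx factor whenever we differentiate through y.

Set F(x, y) = (left side) − (right side), so the curve is F = 0. Differentiating each term of F:
  d/dx[x^2/36] = x/18
  d/dx[-y^2/16] = -y·y'/8
  d/dx[-5] = 0

Collecting, the y'-free part is the partial derivative in x and the y' coefficient is the partial derivative in y:
  ∂F/∂x = x/18
  ∂F/∂y = -y/8

so d/dx[F(x, y(x))] = ∂F/∂x + (∂F/∂y)·y' = 0. Rearranging,
  dy/dx = -(∂F/∂x)/(∂F/∂y) = -(x/18)/(-y/8) = 4x/(9y)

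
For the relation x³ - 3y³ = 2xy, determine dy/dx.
Differentiate both sides with respect to x, treating y as y(x). By the chain rule, any term containing y contributes a factor of y' = dy/dx when we differentiate it.

Move every term to one side and write the relation as F(x, y) = 0. Term by term,
  d/dx[x^3] = 3x^2
  d/dx[-2xy] = -2x·y' - 2y
  d/dx[-3y^3] = -9y^2·y'

The pieces without y' make up ∂F/∂x and the coefficient of y' is ∂F/∂y:
  ∂F/∂x = 3x^2 - 2y,
  ∂F/∂y = -2x - 9y^2.

Since d/dx[F] = ∂F/∂x + (∂F/∂y)·y' = 0, solve for y':
  (∂F/∂y)·y' = -∂F/∂x
  dy/dx = -(∂F/∂x)/(∂F/∂y) = -(3x^2 - 2y)/(-2x - 9y^2) = (3x^2 - 2y)/(2x + 9y^2)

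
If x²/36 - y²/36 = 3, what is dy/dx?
Differentiate both sides with respect to x, treating y as y(x). By the chain rule, any term containing y contributes a factor of y' = dy/dx when we differentiate it.

Move every term to one side and write the relation as F(x, y) = 0. Term by term,
  d/dx[x^2/36] = x/18
  d/dx[-y^2/36] = -y·y'/18
  d/dx[-3] = 0

The pieces without y' make up ∂F/∂x and the coefficient of y' is ∂F/∂y:
  ∂F/∂x = x/18,
  ∂F/∂y = -y/18.

Since d/dx[F] = ∂F/∂x + (∂F/∂y)·y' = 0, solve for y':
  (∂F/∂y)·y' = -∂F/∂x
  dy/dx = -(∂F/∂x)/(∂F/∂y) = -(x/18)/(-y/18) = x/y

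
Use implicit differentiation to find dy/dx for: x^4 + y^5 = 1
Take d/dx of both sides. Since y is implicitly a function of x, the chain rule attaches a y' = dy/dx factor whenever we differentiate through y.

Set F(x, y) = (left side) − (right side), so the curve is F = 0. Differentiating each term of F:
  d/dx[x^4] = 4x^3
  d/dx[y^5] = 5y^4·y'
  d/dx[-1] = 0

Collecting, the y'-free part is the partial derivative in x and the y' coefficient is the partial derivative in y:
  ∂F/∂x = 4x^3
  ∂F/∂y = 5y^4

so d/dx[F(x, y(x))] = ∂F/∂x + (∂F/∂y)·y' = 0. Rearranging,
  dy/dx = -(∂F/∂x)/(∂F/∂y) = -(4x^3)/(5y^4) = -4x^3/(5y^4)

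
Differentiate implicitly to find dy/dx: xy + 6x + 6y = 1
Take d/dx of both sides. Since y is implicitly a function of x, the chain rule attaches a y' = dy/dx factor whenever we differentiate through y.

Set F(x, y) = (left side) − (right side), so the curve is F = 0. Differentiating each term of F:
  d/dx[xy] = x·y' + y
  d/dx[6x] = 6
  d/dx[6y] = 6·y'
  d/dx[-1] = 0

Collecting, the y'-free part is the partial derivative in x and the y' coefficient is the partial derivative in y:
  ∂F/∂x = y + 6
  ∂F/∂y = x + 6

so d/dx[F(x, y(x))] = ∂F/∂x + (∂F/∂y)·y' = 0. Rearranging,
  dy/dx = -(∂F/∂x)/(∂F/∂y) = -(y + 6)/(x + 6) = (-y - 6)/(x + 6)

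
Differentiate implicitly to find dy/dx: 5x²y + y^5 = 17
Take d/dx of both sides. Since y is implicitly a function of x, the chain rule attaches a y' = dy/dx factor whenever we differentiate through y.

Set F(x, y) = (left side) − (right side), so the curve is F = 0. Differentiating each term of F:
  d/dx[5x^2y] = 5x^2·y' + 10xy
  d/dx[y^5] = 5y^4·y'
  d/dx[-17] = 0

Collecting, the y'-free part is the partial derivative in x and the y' coefficient is the partial derivative in y:
  ∂F/∂x = 10xy
  ∂F/∂y = 5x^2 + 5y^4

so d/dx[F(x, y(x))] = ∂F/∂x + (∂F/∂y)·y' = 0. Rearranging,
  dy/dx = -(∂F/∂x)/(∂F/∂y) = -(10xy)/(5x^2 + 5y^4) = -2xy/(x^2 + y^4)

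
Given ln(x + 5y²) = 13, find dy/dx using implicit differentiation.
Differentiate both sides with respect to x, treating y as y(x). By the chain rule, any term containing y contributes a factor of y' = dy/dx when we differentiate it.

Move every term to one side and write the relation as F(x, y) = 0. Term by term,
  d/dx[ln(x + 5y^2)] = (10y·y' + 1)/(x + 5y^2)
  d/dx[-13] = 0

The pieces without y' make up ∂F/∂x and the coefficient of y' is ∂F/∂y:
  ∂F/∂x = 1/(x + 5y^2),
  ∂F/∂y = 10y/(x + 5y^2).

Since d/dx[F] = ∂F/∂x + (∂F/∂y)·y' = 0, solve for y':
  (∂F/∂y)·y' = -∂F/∂x
  dy/dx = -(∂F/∂x)/(∂F/∂y) = -(1/(x + 5y^2))/(10y/(x + 5y^2)) = -1/(10y)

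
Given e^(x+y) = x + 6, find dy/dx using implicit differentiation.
Apply d/dx to both sides, remembering that y depends on x. Each occurrence of y therefore brings in a y' = dy/dx via the chain rule.

With F(x, y) equal to the left-hand side minus the right, differentiate F term by term:
  d/dx[-x] = -1
  d/dx[e^(x + y)] = (y' + 1)·e^(x + y)
  d/dx[-6] = 0
Adding these up, d/dx[F] = 0 becomes
  (e^(x + y) - 1) + (e^(x + y))·y' = 0,
so isolating y',
  dy/dx = -(e^(x + y) - 1)/(e^(x + y)) = e^(-x - y) - 1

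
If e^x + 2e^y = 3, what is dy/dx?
Differentiate both sides with respect to x, treating y as y(x). By the chain rule, any term containing y contributes a factor of y' = dy/dx when we differentiate it.

Move every term to one side and write the relation as F(x, y) = 0. Term by term,
  d/dx[e^(x)] = e^(x)
  d/dx[2e^(y)] = 2·y'·e^(y)
  d/dx[-3] = 0

The pieces without y' make up ∂F/∂x and the coefficient of y' is ∂F/∂y:
  ∂F/∂x = e^(x),
  ∂F/∂y = 2e^(y).

Since d/dx[F] = ∂F/∂x + (∂F/∂y)·y' = 0, solve for y':
  (∂F/∂y)·y' = -∂F/∂x
  dy/dx = -(∂F/∂x)/(∂F/∂y) = -(e^(x))/(2e^(y)) = -e^(x - y)/2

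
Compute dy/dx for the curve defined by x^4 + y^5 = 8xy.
Differentiate the relation implicitly: treat y = y(x) and apply the chain rule, so every y-derivative picks up a y' = dy/dx factor.

With everything moved to the left-hand side, differentiate term by term:
  d/dx[x^4] = 4x^3
  d/dx[-8xy] = -8x·y' - 8y
  d/dx[y^5] = 5y^4·y'

Separating the contributions that come from x directly and those that come through y:
  without y':      4x^3 - 8y
  multiplying y':  -8x + 5y^4

so (4x^3 - 8y) + (-8x + 5y^4)·y' = 0, and therefore
  dy/dx = -(4x^3 - 8y)/(-8x + 5y^4) = 4(x^3 - 2y)/(8x - 5y^4)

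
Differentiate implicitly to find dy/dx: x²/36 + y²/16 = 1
Differentiate both sides with respect to x, treating y as y(x). By the chain rule, any term containing y contributes a factor of y' = dy/dx when we differentiate it.

Move every term to one side and write the relation as F(x, y) = 0. Term by term,
  d/dx[x^2/36] = x/18
  d/dx[y^2/16] = y·y'/8
  d/dx[-1] = 0

The pieces without y' make up ∂F/∂x and the coefficient of y' is ∂F/∂y:
  ∂F/∂x = x/18,
  ∂F/∂y = y/8.

Since d/dx[F] = ∂F/∂x + (∂F/∂y)·y' = 0, solve for y':
  (∂F/∂y)·y' = -∂F/∂x
  dy/dx = -(∂F/∂x)/(∂F/∂y) = -(x/18)/(y/8) = -4x/(9y)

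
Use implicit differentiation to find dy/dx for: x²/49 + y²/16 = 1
Apply d/dx to both sides, remembering that y depends on x. Each occurrence of y therefore brings in a y' = dy/dx via the chain rule.

With F(x, y) equal to the left-hand side minus the right, differentiate F term by term:
  d/dx[x^2/49] = 2x/49
  d/dx[y^2/16] = y·y'/8
  d/dx[-1] = 0
Adding these up, d/dx[F] = 0 becomes
  (2x/49) + (y/8)·y' = 0,
so isolating y',
  dy/dx = -(2x/49)/(y/8) = -16x/(49y)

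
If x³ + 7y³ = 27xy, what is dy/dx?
Apply d/dx to both sides, remembering that y depends on x. Each occurrence of y therefore brings in a y' = dy/dx via the chain rule.

With F(x, y) equal to the left-hand side minus the right, differentiate F term by term:
  d/dx[x^3] = 3x^2
  d/dx[-27xy] = -27x·y' - 27y
  d/dx[7y^3] = 21y^2·y'
Adding these up, d/dx[F] = 0 becomes
  (3x^2 - 27y) + (-27x + 21y^2)·y' = 0,
so isolating y',
  dy/dx = -(3x^2 - 27y)/(-27x + 21y^2) = (x^2 - 9y)/(9x - 7y^2)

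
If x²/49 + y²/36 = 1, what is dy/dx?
Differentiate the relation implicitly: treat y = y(x) and apply the chain rule, so every y-derivative picks up a y' = dy/dx factor.

With everything moved to the left-hand side, differentiate term by term:
  d/dx[x^2/49] = 2x/49
  d/dx[y^2/36] = y·y'/18
  d/dx[-1] = 0

Separating the contributions that come from x directly and those that come through y:
  without y':      2x/49
  multiplying y':  y/18

so (2x/49) + (y/18)·y' = 0, and therefore
  dy/dx = -(2x/49)/(y/18) = -36x/(49y)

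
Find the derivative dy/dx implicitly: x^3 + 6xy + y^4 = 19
Differentiate both sides with respect to x, treating y as y(x). By the chain rule, any term containing y contributes a factor of y' = dy/dx when we differentiate it.

Move every term to one side and write the relation as F(x, y) = 0. Term by term,
  d/dx[x^3] = 3x^2
  d/dx[6xy] = 6x·y' + 6y
  d/dx[y^4] = 4y^3·y'
  d/dx[-19] = 0

The pieces without y' make up ∂F/∂x and the coefficient of y' is ∂F/∂y:
  ∂F/∂x = 3x^2 + 6y,
  ∂F/∂y = 6x + 4y^3.

Since d/dx[F] = ∂F/∂x + (∂F/∂y)·y' = 0, solve for y':
  (∂F/∂y)·y' = -∂F/∂x
  dy/dx = -(∂F/∂x)/(∂F/∂y) = -(3x^2 + 6y)/(6x + 4y^3) = 3(-x^2 - 2y)/(2(3x + 2y^3))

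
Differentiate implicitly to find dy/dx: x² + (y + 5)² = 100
Apply d/dx to both sides, remembering that y depends on x. Each occurrence of y therefore brings in a y' = dy/dx via the chain rule.

With F(x, y) equal to the left-hand side minus the right, differentiate F term by term:
  d/dx[x^2] = 2x
  d/dx[(y + 5)^2] = 2·y'(y + 5)
  d/dx[-100] = 0
Adding these up, d/dx[F] = 0 becomes
  (2x) + (2y + 10)·y' = 0,
so isolating y',
  dy/dx = -(2x)/(2y + 10) = -x/(y + 5)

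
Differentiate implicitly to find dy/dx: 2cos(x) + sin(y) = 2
Differentiate both sides with respect to x, treating y as y(x). By the chain rule, any term containing y contributes a factor of y' = dy/dx when we differentiate it.

Move every term to one side and write the relation as F(x, y) = 0. Term by term,
  d/dx[sin(y)] = y'·cos(y)
  d/dx[2cos(x)] = -2sin(x)
  d/dx[-2] = 0

The pieces without y' make up ∂F/∂x and the coefficient of y' is ∂F/∂y:
  ∂F/∂x = -2sin(x),
  ∂F/∂y = cos(y).

Since d/dx[F] = ∂F/∂x + (∂F/∂y)·y' = 0, solve for y':
  (∂F/∂y)·y' = -∂F/∂x
  dy/dx = -(∂F/∂x)/(∂F/∂y) = -(-2sin(x))/(cos(y)) = 2sin(x)/cos(y)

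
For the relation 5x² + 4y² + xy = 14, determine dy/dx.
Take d/dx of both sides. Since y is implicitly a function of x, the chain rule attaches a y' = dy/dx factor whenever we differentiate through y.

Set F(x, y) = (left side) − (right side), so the curve is F = 0. Differentiating each term of F:
  d/dx[5x^2] = 10x
  d/dx[xy] = x·y' + y
  d/dx[4y^2] = 8y·y'
  d/dx[-14] = 0

Collecting, the y'-free part is the partial derivative in x and the y' coefficient is the partial derivative in y:
  ∂F/∂x = 10x + y
  ∂F/∂y = x + 8y

so d/dx[F(x, y(x))] = ∂F/∂x + (∂F/∂y)·y' = 0. Rearranging,
  dy/dx = -(∂F/∂x)/(∂F/∂y) = -(10x + y)/(x + 8y) = (-10x - y)/(x + 8y)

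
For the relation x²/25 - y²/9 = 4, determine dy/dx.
Take d/dx of both sides. Since y is implicitly a function of x, the chain rule attaches a y' = dy/dx factor whenever we differentiate through y.

Set F(x, y) = (left side) − (right side), so the curve is F = 0. Differentiating each term of F:
  d/dx[x^2/25] = 2x/25
  d/dx[-y^2/9] = -2y·y'/9
  d/dx[-4] = 0

Collecting, the y'-free part is the partial derivative in x and the y' coefficient is the partial derivative in y:
  ∂F/∂x = 2x/25
  ∂F/∂y = -2y/9

so d/dx[F(x, y(x))] = ∂F/∂x + (∂F/∂y)·y' = 0. Rearranging,
  dy/dx = -(∂F/∂x)/(∂F/∂y) = -(2x/25)/(-2y/9) = 9x/(25y)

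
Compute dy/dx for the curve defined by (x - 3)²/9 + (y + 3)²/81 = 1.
Take d/dx of both sides. Since y is implicitly a function of x, the chain rule attaches a y' = dy/dx factor whenever we differentiate through y.

Set F(x, y) = (left side) − (right side), so the curve is F = 0. Differentiating each term of F:
  d/dx[(x - 3)^2/9] = 2x/9 - 2/3
  d/dx[(y + 3)^2/81] = 2·y'(y + 3)/81
  d/dx[-1] = 0

Collecting, the y'-free part is the partial derivative in x and the y' coefficient is the partial derivative in y:
  ∂F/∂x = 2x/9 - 2/3
  ∂F/∂y = 2y/81 + 2/27

so d/dx[F(x, y(x))] = ∂F/∂x + (∂F/∂y)·y' = 0. Rearranging,
  dy/dx = -(∂F/∂x)/(∂F/∂y) = -(2x/9 - 2/3)/(2y/81 + 2/27)
        = -(2(x - 3)/9)/(2(y + 3)/81) = 9(3 - x)/(y + 3)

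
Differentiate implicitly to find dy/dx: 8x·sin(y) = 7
Take d/dx of both sides. Since y is implicitly a function of x, the chain rule attaches a y' = dy/dx factor whenever we differentiate through y.

Set F(x, y) = (left side) − (right side), so the curve is F = 0. Differentiating each term of F:
  d/dx[8x·sin(y)] = 8x·y'·cos(y) + 8sin(y)
  d/dx[-7] = 0

Collecting, the y'-free part is the partial derivative in x and the y' coefficient is the partial derivative in y:
  ∂F/∂x = 8sin(y)
  ∂F/∂y = 8x·cos(y)

so d/dx[F(x, y(x))] = ∂F/∂x + (∂F/∂y)·y' = 0. Rearranging,
  dy/dx = -(∂F/∂x)/(∂F/∂y) = -(8sin(y))/(8x·cos(y)) = -tan(y)/x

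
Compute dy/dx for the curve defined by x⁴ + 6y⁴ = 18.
Differentiate both sides with respect to x, treating y as y(x). By the chain rule, any term containing y contributes a factor of y' = dy/dx when we differentiate it.

Move every term to one side and write the relation as F(x, y) = 0. Term by term,
  d/dx[x^4] = 4x^3
  d/dx[6y^4] = 24y^3·y'
  d/dx[-18] = 0

The pieces without y' make up ∂F/∂x and the coefficient of y' is ∂F/∂y:
  ∂F/∂x = 4x^3,
  ∂F/∂y = 24y^3.

Since d/dx[F] = ∂F/∂x + (∂F/∂y)·y' = 0, solve for y':
  (∂F/∂y)·y' = -∂F/∂x
  dy/dx = -(∂F/∂x)/(∂F/∂y) = -(4x^3)/(24y^3) = -x^3/(6y^3)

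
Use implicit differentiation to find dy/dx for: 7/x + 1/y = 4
Differentiate both sides with respect to x, treating y as y(x). By the chain rule, any term containing y contributes a factor of y' = dy/dx when we differentiate it.

Move every term to one side and write the relation as F(x, y) = 0. Term by term,
  d/dx[1/y] = -y'/y^2
  d/dx[7/x] = -7/x^2
  d/dx[-4] = 0

The pieces without y' make up ∂F/∂x and the coefficient of y' is ∂F/∂y:
  ∂F/∂x = -7/x^2,
  ∂F/∂y = -1/y^2.

Since d/dx[F] = ∂F/∂x + (∂F/∂y)·y' = 0, solve for y':
  (∂F/∂y)·y' = -∂F/∂x
  dy/dx = -(∂F/∂x)/(∂F/∂y) = -(-7/x^2)/(-1/y^2) = -7y^2/x^2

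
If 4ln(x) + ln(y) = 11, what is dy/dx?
Differentiate the relation implicitly: treat y = y(x) and apply the chain rule, so every y-derivative picks up a y' = dy/dx factor.

With everything moved to the left-hand side, differentiate term by term:
  d/dx[4ln(x)] = 4/x
  d/dx[ln(y)] = y'/y
  d/dx[-11] = 0

Separating the contributions that come from x directly and those that come through y:
  without y':      4/x
  multiplying y':  1/y

so (4/x) + (1/y)·y' = 0, and therefore
  dy/dx = -(4/x)/(1/y) = -4y/x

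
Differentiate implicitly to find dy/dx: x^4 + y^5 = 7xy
Differentiate the relation implicitly: treat y = y(x) and apply the chain rule, so every y-derivative picks up a y' = dy/dx factor.

With everything moved to the left-hand side, differentiate term by term:
  d/dx[x^4] = 4x^3
  d/dx[-7xy] = -7x·y' - 7y
  d/dx[y^5] = 5y^4·y'

Separating the contributions that come from x directly and those that come through y:
  without y':      4x^3 - 7y
  multiplying y':  -7x + 5y^4

so (4x^3 - 7y) + (-7x + 5y^4)·y' = 0, and therefore
  dy/dx = -(4x^3 - 7y)/(-7x + 5y^4) = (4x^3 - 7y)/(7x - 5y^4)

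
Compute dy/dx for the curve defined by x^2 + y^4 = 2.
Differentiate both sides with respect to x, treating y as y(x). By the chain rule, any term containing y contributes a factor of y' = dy/dx when we differentiate it.

Move every term to one side and write the relation as F(x, y) = 0. Term by term,
  d/dx[x^2] = 2x
  d/dx[y^4] = 4y^3·y'
  d/dx[-2] = 0

The pieces without y' make up ∂F/∂x and the coefficient of y' is ∂F/∂y:
  ∂F/∂x = 2x,
  ∂F/∂y = 4y^3.

Since d/dx[F] = ∂F/∂x + (∂F/∂y)·y' = 0, solve for y':
  (∂F/∂y)·y' = -∂F/∂x
  dy/dx = -(∂F/∂x)/(∂F/∂y) = -(2x)/(4y^3) = -x/(2y^3)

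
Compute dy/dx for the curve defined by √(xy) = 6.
Differentiate the relation implicitly: treat y = y(x) and apply the chain rule, so every y-derivative picks up a y' = dy/dx factor.

With everything moved to the left-hand side, differentiate term by term:
  d/dx[√(xy)] = √(xy)(x·y'/2 + y/2)/(xy)
  d/dx[-6] = 0

Separating the contributions that come from x directly and those that come through y:
  without y':      √(xy)/(2x)
  multiplying y':  √(xy)/(2y)

so (√(xy)/(2x)) + (√(xy)/(2y))·y' = 0, and therefore
  dy/dx = -(√(xy)/(2x))/(√(xy)/(2y)) = -y/x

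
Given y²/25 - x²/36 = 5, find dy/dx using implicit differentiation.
Differentiate both sides with respect to x, treating y as y(x). By the chain rule, any term containing y contributes a factor of y' = dy/dx when we differentiate it.

Move every term to one side and write the relation as F(x, y) = 0. Term by term,
  d/dx[-x^2/36] = -x/18
  d/dx[y^2/25] = 2y·y'/25
  d/dx[-5] = 0

The pieces without y' make up ∂F/∂x and the coefficient of y' is ∂F/∂y:
  ∂F/∂x = -x/18,
  ∂F/∂y = 2y/25.

Since d/dx[F] = ∂F/∂x + (∂F/∂y)·y' = 0, solve for y':
  (∂F/∂y)·y' = -∂F/∂x
  dy/dx = -(∂F/∂x)/(∂F/∂y) = -(-x/18)/(2y/25) = 25x/(36y)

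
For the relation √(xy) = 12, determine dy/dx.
Take d/dx of both sides. Since y is implicitly a function of x, the chain rule attaches a y' = dy/dx factor whenever we differentiate through y.

Set F(x, y) = (left side) − (right side), so the curve is F = 0. Differentiating each term of F:
  d/dx[√(xy)] = √(xy)(x·y'/2 + y/2)/(xy)
  d/dx[-12] = 0

Collecting, the y'-free part is the partial derivative in x and the y' coefficient is the partial derivative in y:
  ∂F/∂x = √(xy)/(2x)
  ∂F/∂y = √(xy)/(2y)

so d/dx[F(x, y(x))] = ∂F/∂x + (∂F/∂y)·y' = 0. Rearranging,
  dy/dx = -(∂F/∂x)/(∂F/∂y) = -(√(xy)/(2x))/(√(xy)/(2y)) = -y/x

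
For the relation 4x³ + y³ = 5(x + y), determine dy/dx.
Differentiate the relation implicitly: treat y = y(x) and apply the chain rule, so every y-derivative picks up a y' = dy/dx factor.

With everything moved to the left-hand side, differentiate term by term:
  d/dx[4x^3] = 12x^2
  d/dx[-5x] = -5
  d/dx[y^3] = 3y^2·y'
  d/dx[-5y] = -5·y'

Separating the contributions that come from x directly and those that come through y:
  without y':      12x^2 - 5
  multiplying y':  3y^2 - 5

so (12x^2 - 5) + (3y^2 - 5)·y' = 0, and therefore
  dy/dx = -(12x^2 - 5)/(3y^2 - 5) = (5 - 12x^2)/(3y^2 - 5)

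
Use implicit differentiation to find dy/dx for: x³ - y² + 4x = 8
Differentiate the relation implicitly: treat y = y(x) and apply the chain rule, so every y-derivative picks up a y' = dy/dx factor.

With everything moved to the left-hand side, differentiate term by term:
  d/dx[x^3] = 3x^2
  d/dx[4x] = 4
  d/dx[-y^2] = -2y·y'
  d/dx[-8] = 0

Separating the contributions that come from x directly and those that come through y:
  without y':      3x^2 + 4
  multiplying y':  -2y

so (3x^2 + 4) + (-2y)·y' = 0, and therefore
  dy/dx = -(3x^2 + 4)/(-2y) = (3x^2 + 4)/(2y)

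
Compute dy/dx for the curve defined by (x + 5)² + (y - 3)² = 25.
Differentiate both sides with respect to x, treating y as y(x). By the chain rule, any term containing y contributes a factor of y' = dy/dx when we differentiate it.

Move every term to one side and write the relation as F(x, y) = 0. Term by term,
  d/dx[(x + 5)^2] = 2x + 10
  d/dx[(y - 3)^2] = 2·y'(y - 3)
  d/dx[-25] = 0

The pieces without y' make up ∂F/∂x and the coefficient of y' is ∂F/∂y:
  ∂F/∂x = 2x + 10,
  ∂F/∂y = 2y - 6.

Since d/dx[F] = ∂F/∂x + (∂F/∂y)·y' = 0, solve for y':
  (∂F/∂y)·y' = -∂F/∂x
  dy/dx = -(∂F/∂x)/(∂F/∂y) = -(2x + 10)/(2y - 6) = (-x - 5)/(y - 3)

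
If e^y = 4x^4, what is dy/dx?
Apply d/dx to both sides, remembering that y depends on x. Each occurrence of y therefore brings in a y' = dy/dx via the chain rule.

With F(x, y) equal to the left-hand side minus the right, differentiate F term by term:
  d/dx[-4x^4] = -16x^3
  d/dx[e^(y)] = y'·e^(y)
Adding these up, d/dx[F] = 0 becomes
  (-16x^3) + (e^(y))·y' = 0,
so isolating y',
  dy/dx = -(-16x^3)/(e^(y)) = 16x^3e^(-y)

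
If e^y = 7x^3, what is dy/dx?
Apply d/dx to both sides, remembering that y depends on x. Each occurrence of y therefore brings in a y' = dy/dx via the chain rule.

With F(x, y) equal to the left-hand side minus the right, differentiate F term by term:
  d/dx[-7x^3] = -21x^2
  d/dx[e^(y)] = y'·e^(y)
Adding these up, d/dx[F] = 0 becomes
  (-21x^2) + (e^(y))·y' = 0,
so isolating y',
  dy/dx = -(-21x^2)/(e^(y)) = 21x^2e^(-y)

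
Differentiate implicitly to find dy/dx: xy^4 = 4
Apply d/dx to both sides, remembering that y depends on x. Each occurrence of y therefore brings in a y' = dy/dx via the chain rule.

With F(x, y) equal to the left-hand side minus the right, differentiate F term by term:
  d/dx[xy^4] = 4xy^3·y' + y^4
  d/dx[-4] = 0
Adding these up, d/dx[F] = 0 becomes
  (y^4) + (4xy^3)·y' = 0,
so isolating y',
  dy/dx = -(y^4)/(4xy^3) = -y/(4x)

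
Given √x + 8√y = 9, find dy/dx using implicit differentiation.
Differentiate the relation implicitly: treat y = y(x) and apply the chain rule, so every y-derivative picks up a y' = dy/dx factor.

With everything moved to the left-hand side, differentiate term by term:
  d/dx[√(x)] = 1/(2√(x))
  d/dx[8√(y)] = 4·y'/√(y)
  d/dx[-9] = 0

Separating the contributions that come from x directly and those that come through y:
  without y':      1/(2√(x))
  multiplying y':  4/√(y)

so (1/(2√(x))) + (4/√(y))·y' = 0, and therefore
  dy/dx = -(1/(2√(x)))/(4/√(y)) = -√(y)/(8√(x))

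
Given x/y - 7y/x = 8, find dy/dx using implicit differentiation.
Differentiate the relation implicitly: treat y = y(x) and apply the chain rule, so every y-derivative picks up a y' = dy/dx factor.

With everything moved to the left-hand side, differentiate term by term:
  d/dx[x/y] = -x·y'/y^2 + 1/y
  d/dx[-7y/x] = -7·y'/x + 7y/x^2
  d/dx[-8] = 0

Separating the contributions that come from x directly and those that come through y:
  without y':      1/y + 7y/x^2
  multiplying y':  -x/y^2 - 7/x

so (1/y + 7y/x^2) + (-x/y^2 - 7/x)·y' = 0, and therefore
  dy/dx = -(1/y + 7y/x^2)/(-x/y^2 - 7/x)
        = -((x^2 + 7y^2)/(x^2y))/(-(x^2 + 7y^2)/(xy^2)) = y/x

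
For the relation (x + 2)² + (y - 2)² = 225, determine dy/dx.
Take d/dx of both sides. Since y is implicitly a function of x, the chain rule attaches a y' = dy/dx factor whenever we differentiate through y.

Set F(x, y) = (left side) − (right side), so the curve is F = 0. Differentiating each term of F:
  d/dx[(x + 2)^2] = 2x + 4
  d/dx[(y - 2)^2] = 2·y'(y - 2)
  d/dx[-225] = 0

Collecting, the y'-free part is the partial derivative in x and the y' coefficient is the partial derivative in y:
  ∂F/∂x = 2x + 4
  ∂F/∂y = 2y - 4

so d/dx[F(x, y(x))] = ∂F/∂x + (∂F/∂y)·y' = 0. Rearranging,
  dy/dx = -(∂F/∂x)/(∂F/∂y) = -(2x + 4)/(2y - 4) = (-x - 2)/(y - 2)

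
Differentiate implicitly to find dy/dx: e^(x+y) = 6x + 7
Differentiate both sides with respect to x, treating y as y(x). By the chain rule, any term containing y contributes a factor of y' = dy/dx when we differentiate it.

Move every term to one side and write the relation as F(x, y) = 0. Term by term,
  d/dx[-6x] = -6
  d/dx[e^(x + y)] = (y' + 1)·e^(x + y)
  d/dx[-7] = 0

The pieces without y' make up ∂F/∂x and the coefficient of y' is ∂F/∂y:
  ∂F/∂x = e^(x + y) - 6,
  ∂F/∂y = e^(x + y).

Since d/dx[F] = ∂F/∂x + (∂F/∂y)·y' = 0, solve for y':
  (∂F/∂y)·y' = -∂F/∂x
  dy/dx = -(∂F/∂x)/(∂F/∂y) = -(e^(x + y) - 6)/(e^(x + y)) = 6e^(-x - y) - 1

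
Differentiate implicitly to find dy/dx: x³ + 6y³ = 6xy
Take d/dx of both sides. Since y is implicitly a function of x, the chain rule attaches a y' = dy/dx factor whenever we differentiate through y.

Set F(x, y) = (left side) − (right side), so the curve is F = 0. Differentiating each term of F:
  d/dx[x^3] = 3x^2
  d/dx[-6xy] = -6x·y' - 6y
  d/dx[6y^3] = 18y^2·y'

Collecting, the y'-free part is the partial derivative in x and the y' coefficient is the partial derivative in y:
  ∂F/∂x = 3x^2 - 6y
  ∂F/∂y = -6x + 18y^2

so d/dx[F(x, y(x))] = ∂F/∂x + (∂F/∂y)·y' = 0. Rearranging,
  dy/dx = -(∂F/∂x)/(∂F/∂y) = -(3x^2 - 6y)/(-6x + 18y^2) = (x^2/2 - y)/(x - 3y^2)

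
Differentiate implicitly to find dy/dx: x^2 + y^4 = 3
Apply d/dx to both sides, remembering that y depends on x. Each occurrence of y therefore brings in a y' = dy/dx via the chain rule.

With F(x, y) equal to the left-hand side minus the right, differentiate F term by term:
  d/dx[x^2] = 2x
  d/dx[y^4] = 4y^3·y'
  d/dx[-3] = 0
Adding these up, d/dx[F] = 0 becomes
  (2x) + (4y^3)·y' = 0,
so isolating y',
  dy/dx = -(2x)/(4y^3) = -x/(2y^3)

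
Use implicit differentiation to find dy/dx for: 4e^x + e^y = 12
Differentiate both sides with respect to x, treating y as y(x). By the chain rule, any term containing y contributes a factor of y' = dy/dx when we differentiate it.

Move every term to one side and write the relation as F(x, y) = 0. Term by term,
  d/dx[4e^(x)] = 4e^(x)
  d/dx[e^(y)] = y'·e^(y)
  d/dx[-12] = 0

The pieces without y' make up ∂F/∂x and the coefficient of y' is ∂F/∂y:
  ∂F/∂x = 4e^(x),
  ∂F/∂y = e^(y).

Since d/dx[F] = ∂F/∂x + (∂F/∂y)·y' = 0, solve for y':
  (∂F/∂y)·y' = -∂F/∂x
  dy/dx = -(∂F/∂x)/(∂F/∂y) = -(4e^(x))/(e^(y)) = -4e^(x - y)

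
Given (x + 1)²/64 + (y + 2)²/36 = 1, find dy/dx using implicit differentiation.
Differentiate the relation implicitly: treat y = y(x) and apply the chain rule, so every y-derivative picks up a y' = dy/dx factor.

With everything moved to the left-hand side, differentiate term by term:
  d/dx[(x + 1)^2/64] = x/32 + 1/32
  d/dx[(y + 2)^2/36] = y'(y + 2)/18
  d/dx[-1] = 0

Separating the contributions that come from x directly and those that come through y:
  without y':      x/32 + 1/32
  multiplying y':  y/18 + 1/9

so (x/32 + 1/32) + (y/18 + 1/9)·y' = 0, and therefore
  dy/dx = -(x/32 + 1/32)/(y/18 + 1/9)
        = -((x + 1)/32)/((y + 2)/18) = 9(-x - 1)/(16(y + 2))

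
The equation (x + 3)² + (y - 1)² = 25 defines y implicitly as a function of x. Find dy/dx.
Differentiate both sides with respect to x, treating y as y(x). By the chain rule, any term containing y contributes a factor of y' = dy/dx when we differentiate it.

Move every term to one side and write the relation as F(x, y) = 0. Term by term,
  d/dx[(x + 3)^2] = 2x + 6
  d/dx[(y - 1)^2] = 2·y'(y - 1)
  d/dx[-25] = 0

The pieces without y' make up ∂F/∂x and the coefficient of y' is ∂F/∂y:
  ∂F/∂x = 2x + 6,
  ∂F/∂y = 2y - 2.

Since d/dx[F] = ∂F/∂x + (∂F/∂y)·y' = 0, solve for y':
  (∂F/∂y)·y' = -∂F/∂x
  dy/dx = -(∂F/∂x)/(∂F/∂y) = -(2x + 6)/(2y - 2) = (-x - 3)/(y - 1)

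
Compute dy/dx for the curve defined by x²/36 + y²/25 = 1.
Apply d/dx to both sides, remembering that y depends on x. Each occurrence of y therefore brings in a y' = dy/dx via the chain rule.

With F(x, y) equal to the left-hand side minus the right, differentiate F term by term:
  d/dx[x^2/36] = x/18
  d/dx[y^2/25] = 2y·y'/25
  d/dx[-1] = 0
Adding these up, d/dx[F] = 0 becomes
  (x/18) + (2y/25)·y' = 0,
so isolating y',
  dy/dx = -(x/18)/(2y/25) = -25x/(36y)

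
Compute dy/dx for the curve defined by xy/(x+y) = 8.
Differentiate both sides with respect to x, treating y as y(x). By the chain rule, any term containing y contributes a factor of y' = dy/dx when we differentiate it.

Move every term to one side and write the relation as F(x, y) = 0. Term by term,
  d/dx[xy/(x + y)] = xy(-y' - 1)/(x + y)^2 + x·y'/(x + y) + y/(x + y)
  d/dx[-8] = 0

The pieces without y' make up ∂F/∂x and the coefficient of y' is ∂F/∂y:
  ∂F/∂x = -xy/(x + y)^2 + y/(x + y),
  ∂F/∂y = -xy/(x + y)^2 + x/(x + y).

Since d/dx[F] = ∂F/∂x + (∂F/∂y)·y' = 0, solve for y':
  (∂F/∂y)·y' = -∂F/∂x
  dy/dx = -(∂F/∂x)/(∂F/∂y) = -(-xy/(x + y)^2 + y/(x + y))/(-xy/(x + y)^2 + x/(x + y))
        = -(y^2/(x + y)^2)/(x^2/(x + y)^2) = -y^2/x^2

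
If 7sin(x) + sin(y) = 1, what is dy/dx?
Differentiate the relation implicitly: treat y = y(x) and apply the chain rule, so every y-derivative picks up a y' = dy/dx factor.

With everything moved to the left-hand side, differentiate term by term:
  d/dx[7sin(x)] = 7cos(x)
  d/dx[sin(y)] = y'·cos(y)
  d/dx[-1] = 0

Separating the contributions that come from x directly and those that come through y:
  without y':      7cos(x)
  multiplying y':  cos(y)

so (7cos(x)) + (cos(y))·y' = 0, and therefore
  dy/dx = -(7cos(x))/(cos(y)) = -7cos(x)/cos(y)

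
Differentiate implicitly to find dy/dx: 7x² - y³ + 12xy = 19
Differentiate both sides with respect to x, treating y as y(x). By the chain rule, any term containing y contributes a factor of y' = dy/dx when we differentiate it.

Move every term to one side and write the relation as F(x, y) = 0. Term by term,
  d/dx[7x^2] = 14x
  d/dx[12xy] = 12x·y' + 12y
  d/dx[-y^3] = -3y^2·y'
  d/dx[-19] = 0

The pieces without y' make up ∂F/∂x and the coefficient of y' is ∂F/∂y:
  ∂F/∂x = 14x + 12y,
  ∂F/∂y = 12x - 3y^2.

Since d/dx[F] = ∂F/∂x + (∂F/∂y)·y' = 0, solve for y':
  (∂F/∂y)·y' = -∂F/∂x
  dy/dx = -(∂F/∂x)/(∂F/∂y) = -(14x + 12y)/(12x - 3y^2) = 2(-7x - 6y)/(3(4x - y^2))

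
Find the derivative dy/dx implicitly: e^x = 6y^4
Take d/dx of both sides. Since y is implicitly a function of x, the chain rule attaches a y' = dy/dx factor whenever we differentiate through y.

Set F(x, y) = (left side) − (right side), so the curve is F = 0. Differentiating each term of F:
  d/dx[-6y^4] = -24y^3·y'
  d/dx[e^(x)] = e^(x)

Collecting, the y'-free part is the partial derivative in x and the y' coefficient is the partial derivative in y:
  ∂F/∂x = e^(x)
  ∂F/∂y = -24y^3

so d/dx[F(x, y(x))] = ∂F/∂x + (∂F/∂y)·y' = 0. Rearranging,
  dy/dx = -(∂F/∂x)/(∂F/∂y) = -(e^(x))/(-24y^3) = e^(x)/(24y^3)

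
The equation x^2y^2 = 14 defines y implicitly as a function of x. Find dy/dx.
Differentiate both sides with respect to x, treating y as y(x). By the chain rule, any term containing y contributes a factor of y' = dy/dx when we differentiate it.

Move every term to one side and write the relation as F(x, y) = 0. Term by term,
  d/dx[x^2y^2] = 2x^2y·y' + 2xy^2
  d/dx[-14] = 0

The pieces without y' make up ∂F/∂x and the coefficient of y' is ∂F/∂y:
  ∂F/∂x = 2xy^2,
  ∂F/∂y = 2x^2y.

Since d/dx[F] = ∂F/∂x + (∂F/∂y)·y' = 0, solve for y':
  (∂F/∂y)·y' = -∂F/∂x
  dy/dx = -(∂F/∂x)/(∂F/∂y) = -(2xy^2)/(2x^2y) = -y/x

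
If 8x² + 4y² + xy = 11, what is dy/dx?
Apply d/dx to both sides, remembering that y depends on x. Each occurrence of y therefore brings in a y' = dy/dx via the chain rule.

With F(x, y) equal to the left-hand side minus the right, differentiate F term by term:
  d/dx[8x^2] = 16x
  d/dx[xy] = x·y' + y
  d/dx[4y^2] = 8y·y'
  d/dx[-11] = 0
Adding these up, d/dx[F] = 0 becomes
  (16x + y) + (x + 8y)·y' = 0,
so isolating y',
  dy/dx = -(16x + y)/(x + 8y) = (-16x - y)/(x + 8y)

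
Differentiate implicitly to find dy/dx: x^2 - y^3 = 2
Apply d/dx to both sides, remembering that y depends on x. Each occurrence of y therefore brings in a y' = dy/dx via the chain rule.

With F(x, y) equal to the left-hand side minus the right, differentiate F term by term:
  d/dx[x^2] = 2x
  d/dx[-y^3] = -3y^2·y'
  d/dx[-2] = 0
Adding these up, d/dx[F] = 0 becomes
  (2x) + (-3y^2)·y' = 0,
so isolating y',
  dy/dx = -(2x)/(-3y^2) = 2x/(3y^2)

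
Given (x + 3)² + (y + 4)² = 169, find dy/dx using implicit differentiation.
Take d/dx of both sides. Since y is implicitly a function of x, the chain rule attaches a y' = dy/dx factor whenever we differentiate through y.

Set F(x, y) = (left side) − (right side), so the curve is F = 0. Differentiating each term of F:
  d/dx[(x + 3)^2] = 2x + 6
  d/dx[(y + 4)^2] = 2·y'(y + 4)
  d/dx[-169] = 0

Collecting, the y'-free part is the partial derivative in x and the y' coefficient is the partial derivative in y:
  ∂F/∂x = 2x + 6
  ∂F/∂y = 2y + 8

so d/dx[F(x, y(x))] = ∂F/∂x + (∂F/∂y)·y' = 0. Rearranging,
  dy/dx = -(∂F/∂x)/(∂F/∂y) = -(2x + 6)/(2y + 8) = (-x - 3)/(y + 4)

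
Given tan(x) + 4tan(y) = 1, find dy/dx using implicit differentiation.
Take d/dx of both sides. Since y is implicitly a function of x, the chain rule attaches a y' = dy/dx factor whenever we differentiate through y.

Set F(x, y) = (left side) − (right side), so the curve is F = 0. Differentiating each term of F:
  d/dx[tan(x)] = tan(x)^2 + 1
  d/dx[4tan(y)] = 4·y'(tan(y)^2 + 1)
  d/dx[-1] = 0

Collecting, the y'-free part is the partial derivative in x and the y' coefficient is the partial derivative in y:
  ∂F/∂x = tan(x)^2 + 1
  ∂F/∂y = 4tan(y)^2 + 4

so d/dx[F(x, y(x))] = ∂F/∂x + (∂F/∂y)·y' = 0. Rearranging,
  dy/dx = -(∂F/∂x)/(∂F/∂y) = -(tan(x)^2 + 1)/(4tan(y)^2 + 4) = -cos(y)^2/(4cos(x)^2)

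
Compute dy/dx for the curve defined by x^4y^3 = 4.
Differentiate both sides with respect to x, treating y as y(x). By the chain rule, any term containing y contributes a factor of y' = dy/dx when we differentiate it.

Move every term to one side and write the relation as F(x, y) = 0. Term by term,
  d/dx[x^4y^3] = 3x^4y^2·y' + 4x^3y^3
  d/dx[-4] = 0

The pieces without y' make up ∂F/∂x and the coefficient of y' is ∂F/∂y:
  ∂F/∂x = 4x^3y^3,
  ∂F/∂y = 3x^4y^2.

Since d/dx[F] = ∂F/∂x + (∂F/∂y)·y' = 0, solve for y':
  (∂F/∂y)·y' = -∂F/∂x
  dy/dx = -(∂F/∂x)/(∂F/∂y) = -(4x^3y^3)/(3x^4y^2) = -4y/(3x)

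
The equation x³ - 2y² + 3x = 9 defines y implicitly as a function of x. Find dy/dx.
Apply d/dx to both sides, remembering that y depends on x. Each occurrence of y therefore brings in a y' = dy/dx via the chain rule.

With F(x, y) equal to the left-hand side minus the right, differentiate F term by term:
  d/dx[x^3] = 3x^2
  d/dx[3x] = 3
  d/dx[-2y^2] = -4y·y'
  d/dx[-9] = 0
Adding these up, d/dx[F] = 0 becomes
  (3x^2 + 3) + (-4y)·y' = 0,
so isolating y',
  dy/dx = -(3x^2 + 3)/(-4y) = 3(x^2 + 1)/(4y)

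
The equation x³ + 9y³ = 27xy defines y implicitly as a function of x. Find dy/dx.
Differentiate the relation implicitly: treat y = y(x) and apply the chain rule, so every y-derivative picks up a y' = dy/dx factor.

With everything moved to the left-hand side, differentiate term by term:
  d/dx[x^3] = 3x^2
  d/dx[-27xy] = -27x·y' - 27y
  d/dx[9y^3] = 27y^2·y'

Separating the contributions that come from x directly and those that come through y:
  without y':      3x^2 - 27y
  multiplying y':  -27x + 27y^2

so (3x^2 - 27y) + (-27x + 27y^2)·y' = 0, and therefore
  dy/dx = -(3x^2 - 27y)/(-27x + 27y^2) = (x^2/9 - y)/(x - y^2)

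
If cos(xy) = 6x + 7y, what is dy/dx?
Differentiate both sides with respect to x, treating y as y(x). By the chain rule, any term containing y contributes a factor of y' = dy/dx when we differentiate it.

Move every term to one side and write the relation as F(x, y) = 0. Term by term,
  d/dx[-6x] = -6
  d/dx[-7y] = -7·y'
  d/dx[cos(xy)] = -(x·y' + y)·sin(xy)

The pieces without y' make up ∂F/∂x and the coefficient of y' is ∂F/∂y:
  ∂F/∂x = -y·sin(xy) - 6,
  ∂F/∂y = -x·sin(xy) - 7.

Since d/dx[F] = ∂F/∂x + (∂F/∂y)·y' = 0, solve for y':
  (∂F/∂y)·y' = -∂F/∂x
  dy/dx = -(∂F/∂x)/(∂F/∂y) = -(-y·sin(xy) - 6)/(-x·sin(xy) - 7) = -(y·sin(xy) + 6)/(x·sin(xy) + 7)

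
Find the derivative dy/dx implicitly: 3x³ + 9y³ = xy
Differentiate both sides with respect to x, treating y as y(x). By the chain rule, any term containing y contributes a factor of y' = dy/dx when we differentiate it.

Move every term to one side and write the relation as F(x, y) = 0. Term by term,
  d/dx[3x^3] = 9x^2
  d/dx[-xy] = -x·y' - y
  d/dx[9y^3] = 27y^2·y'

The pieces without y' make up ∂F/∂x and the coefficient of y' is ∂F/∂y:
  ∂F/∂x = 9x^2 - y,
  ∂F/∂y = -x + 27y^2.

Since d/dx[F] = ∂F/∂x + (∂F/∂y)·y' = 0, solve for y':
  (∂F/∂y)·y' = -∂F/∂x
  dy/dx = -(∂F/∂x)/(∂F/∂y) = -(9x^2 - y)/(-x + 27y^2) = (9x^2 - y)/(x - 27y^2)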